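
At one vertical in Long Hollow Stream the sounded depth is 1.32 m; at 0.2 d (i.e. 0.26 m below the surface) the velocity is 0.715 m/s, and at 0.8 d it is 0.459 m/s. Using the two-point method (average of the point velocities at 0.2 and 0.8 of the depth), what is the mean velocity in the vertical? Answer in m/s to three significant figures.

0.587 m/s

v̄ = (0.715 + 0.459) / 2 = 0.5870 m/s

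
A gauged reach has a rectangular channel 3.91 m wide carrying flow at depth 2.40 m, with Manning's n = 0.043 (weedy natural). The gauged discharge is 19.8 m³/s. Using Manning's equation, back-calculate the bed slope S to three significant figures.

0.00745

A = b·y = 3.91 × 2.40 = 9.384 m²
P = b + 2y = 3.91 + 2×2.40 = 8.710 m
R = A/P = 9.384/8.710 = 1.077 m
S = (Q·n / (1·A·R^(2/3)))² = (19.8×0.043 / (1×9.384×1.051))² = 0.007453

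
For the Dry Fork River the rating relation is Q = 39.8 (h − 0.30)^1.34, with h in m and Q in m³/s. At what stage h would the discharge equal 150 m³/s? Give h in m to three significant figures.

2.99 m

h − h₀ = (Q/C)^(1/b) = (150/39.8)^(1/1.34) = 2.692 m
h = 0.30 + 2.692 = 2.992 m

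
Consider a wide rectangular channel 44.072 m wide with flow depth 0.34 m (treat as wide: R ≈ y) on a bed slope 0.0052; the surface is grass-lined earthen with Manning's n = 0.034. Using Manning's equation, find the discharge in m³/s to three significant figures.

A = b·y = 44.072 × 0.34 = 14.98 m²
Wide channel: R ≈ y = 0.34 m
Q = (1/n)·A·R^(2/3)·S^(1/2) = (1/0.034) × 14.98 × 0.3400^(2/3) × 0.0052^(1/2) = 15.48 m³/s

15.5 m³/s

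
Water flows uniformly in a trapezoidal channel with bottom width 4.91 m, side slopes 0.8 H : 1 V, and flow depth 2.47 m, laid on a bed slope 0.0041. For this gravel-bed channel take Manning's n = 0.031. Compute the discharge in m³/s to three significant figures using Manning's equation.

A = (b + z·y)·y = (4.91 + 0.8×2.47)×2.47 = 17.01 m²
P = b + 2y√(1+z²) = 4.91 + 2×2.47×√(1+0.8²) = 11.24 m
R = A/P = 17.01/11.24 = 1.514 m
Q = (1/n)·A·R^(2/3)·S^(1/2) = (1/0.031) × 17.01 × 1.514^(2/3) × 0.0041^(1/2) = 46.31 m³/s

46.3 m³/s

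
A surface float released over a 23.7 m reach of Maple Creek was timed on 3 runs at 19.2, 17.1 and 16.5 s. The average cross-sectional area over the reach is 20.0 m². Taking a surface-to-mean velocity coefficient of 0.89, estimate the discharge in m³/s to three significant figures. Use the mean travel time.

t̄ = (19.2 + 17.1 + 16.5) / 3 = 17.6 s
v_surface = L / t̄ = 23.7 / 17.6 = 1.347 m/s
v_mean = 0.89 × 1.347 = 1.198 m/s
Q = A × v_mean = 20.0 × 1.198 = 23.97 m³/s

24.0 m³/s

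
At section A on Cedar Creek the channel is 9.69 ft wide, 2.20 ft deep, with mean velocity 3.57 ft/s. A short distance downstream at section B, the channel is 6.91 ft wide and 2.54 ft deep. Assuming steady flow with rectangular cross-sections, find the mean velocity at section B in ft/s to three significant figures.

4.34 ft/s

Q = A₁V₁ = (9.69×2.20) × 3.57 = 76.11 ft³/s
A₂ = 6.91 × 2.54 = 17.55 ft²
V₂ = Q/A₂ = 76.11/17.55 = 4.336 ft/s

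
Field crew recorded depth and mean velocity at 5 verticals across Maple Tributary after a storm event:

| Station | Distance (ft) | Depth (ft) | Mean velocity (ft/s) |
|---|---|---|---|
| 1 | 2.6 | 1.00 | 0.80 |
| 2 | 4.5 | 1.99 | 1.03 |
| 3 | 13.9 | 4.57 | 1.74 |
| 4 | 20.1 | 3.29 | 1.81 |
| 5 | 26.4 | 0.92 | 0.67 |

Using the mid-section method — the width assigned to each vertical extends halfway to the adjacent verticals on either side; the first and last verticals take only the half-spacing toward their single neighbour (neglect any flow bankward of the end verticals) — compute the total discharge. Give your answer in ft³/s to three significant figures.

114 ft³/s

w_1 = (4.5 − 2.6)/2 = 0.95 ft; q_1 = 0.80 × 1.00 × 0.95 = 0.7600 ft³/s
w_2 = (13.9 − 2.6)/2 = 5.65 ft; q_2 = 1.03 × 1.99 × 5.65 = 11.58 ft³/s
w_3 = (20.1 − 4.5)/2 = 7.8 ft; q_3 = 1.74 × 4.57 × 7.8 = 62.02 ft³/s
w_4 = (26.4 − 13.9)/2 = 6.25 ft; q_4 = 1.81 × 3.29 × 6.25 = 37.22 ft³/s
w_5 = (26.4 − 20.1)/2 = 3.15 ft; q_5 = 0.67 × 0.92 × 3.15 = 1.942 ft³/s
Q = Σ qᵢ = 113.5 ft³/s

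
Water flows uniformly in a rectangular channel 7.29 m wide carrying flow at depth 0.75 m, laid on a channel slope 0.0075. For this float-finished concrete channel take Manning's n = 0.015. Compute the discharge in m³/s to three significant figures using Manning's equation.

A = b·y = 7.29 × 0.75 = 5.468 m²
P = b + 2y = 7.29 + 2×0.75 = 8.790 m
R = A/P = 5.468/8.790 = 0.6220 m
Q = (1/n)·A·R^(2/3)·S^(1/2) = (1/0.015) × 5.468 × 0.6220^(2/3) × 0.0075^(1/2) = 23.00 m³/s

23.0 m³/s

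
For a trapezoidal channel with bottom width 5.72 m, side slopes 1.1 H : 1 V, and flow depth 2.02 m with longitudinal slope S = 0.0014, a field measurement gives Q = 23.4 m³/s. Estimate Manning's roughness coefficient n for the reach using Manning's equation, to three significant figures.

0.0316

A = (b + z·y)·y = (5.72 + 1.1×2.02)×2.02 = 16.04 m²
P = b + 2y√(1+z²) = 5.72 + 2×2.02×√(1+1.1²) = 11.73 m
R = A/P = 16.04/11.73 = 1.368 m
n = (1/Q)·A·R^(2/3)·S^(1/2) = (1/23.4) × 16.04 × 1.232 × 0.03742 = 0.03161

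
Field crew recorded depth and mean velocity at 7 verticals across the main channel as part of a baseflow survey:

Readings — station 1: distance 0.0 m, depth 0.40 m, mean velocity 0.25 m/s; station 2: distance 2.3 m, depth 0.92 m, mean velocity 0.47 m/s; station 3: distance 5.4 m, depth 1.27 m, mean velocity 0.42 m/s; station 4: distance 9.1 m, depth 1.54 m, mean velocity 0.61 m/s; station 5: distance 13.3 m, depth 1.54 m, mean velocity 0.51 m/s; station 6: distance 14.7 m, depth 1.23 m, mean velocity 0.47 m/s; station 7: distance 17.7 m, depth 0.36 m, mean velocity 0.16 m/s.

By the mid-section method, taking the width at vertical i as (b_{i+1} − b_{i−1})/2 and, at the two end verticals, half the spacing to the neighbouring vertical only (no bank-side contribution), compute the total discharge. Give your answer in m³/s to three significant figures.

10.4 m³/s

w_1 = (2.3 − 0.0)/2 = 1.15 m; q_1 = 0.25 × 0.40 × 1.15 = 0.1150 m³/s
w_2 = (5.4 − 0.0)/2 = 2.7 m; q_2 = 0.47 × 0.92 × 2.7 = 1.167 m³/s
w_3 = (9.1 − 2.3)/2 = 3.4 m; q_3 = 0.42 × 1.27 × 3.4 = 1.814 m³/s
w_4 = (13.3 − 5.4)/2 = 3.95 m; q_4 = 0.61 × 1.54 × 3.95 = 3.711 m³/s
w_5 = (14.7 − 9.1)/2 = 2.8 m; q_5 = 0.51 × 1.54 × 2.8 = 2.199 m³/s
w_6 = (17.7 − 13.3)/2 = 2.2 m; q_6 = 0.47 × 1.23 × 2.2 = 1.272 m³/s
w_7 = (17.7 − 14.7)/2 = 1.5 m; q_7 = 0.16 × 0.36 × 1.5 = 0.08640 m³/s
Q = Σ qᵢ = 10.36 m³/s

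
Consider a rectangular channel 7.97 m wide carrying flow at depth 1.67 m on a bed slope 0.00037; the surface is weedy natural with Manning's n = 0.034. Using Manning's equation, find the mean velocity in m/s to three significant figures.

A = b·y = 7.97 × 1.67 = 13.31 m²
P = b + 2y = 7.97 + 2×1.67 = 11.31 m
R = A/P = 13.31/11.31 = 1.177 m
Q = (1/n)·A·R^(2/3)·S^(1/2) = (1/0.034) × 13.31 × 1.177^(2/3) × 0.00037^(1/2) = 8.393 m³/s
V = Q/A = 8.393/13.31 = 0.6306 m/s

0.631 m/s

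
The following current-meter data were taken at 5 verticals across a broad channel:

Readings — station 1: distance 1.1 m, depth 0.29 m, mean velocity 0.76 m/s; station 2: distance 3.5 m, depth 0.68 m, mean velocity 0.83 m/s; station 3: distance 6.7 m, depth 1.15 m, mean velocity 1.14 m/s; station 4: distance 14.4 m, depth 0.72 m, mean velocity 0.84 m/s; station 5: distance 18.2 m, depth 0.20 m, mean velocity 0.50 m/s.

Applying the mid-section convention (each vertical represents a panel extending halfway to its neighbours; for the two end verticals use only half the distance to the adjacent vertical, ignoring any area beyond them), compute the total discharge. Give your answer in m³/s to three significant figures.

w_1 = (3.5 − 1.1)/2 = 1.2 m; q_1 = 0.76 × 0.29 × 1.2 = 0.2645 m³/s
w_2 = (6.7 − 1.1)/2 = 2.8 m; q_2 = 0.83 × 0.68 × 2.8 = 1.580 m³/s
w_3 = (14.4 − 3.5)/2 = 5.45 m; q_3 = 1.14 × 1.15 × 5.45 = 7.145 m³/s
w_4 = (18.2 − 6.7)/2 = 5.75 m; q_4 = 0.84 × 0.72 × 5.75 = 3.478 m³/s
w_5 = (18.2 − 14.4)/2 = 1.9 m; q_5 = 0.50 × 0.20 × 1.9 = 0.1900 m³/s
Q = Σ qᵢ = 12.66 m³/s

12.7 m³/s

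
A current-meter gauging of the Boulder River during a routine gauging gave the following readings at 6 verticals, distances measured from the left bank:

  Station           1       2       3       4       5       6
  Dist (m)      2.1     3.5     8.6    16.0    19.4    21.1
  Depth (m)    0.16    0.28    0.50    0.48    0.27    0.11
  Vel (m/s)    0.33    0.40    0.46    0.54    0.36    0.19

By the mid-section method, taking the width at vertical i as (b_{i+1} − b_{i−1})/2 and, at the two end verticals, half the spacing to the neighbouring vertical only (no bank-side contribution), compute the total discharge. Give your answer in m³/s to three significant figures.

w_1 = (3.5 − 2.1)/2 = 0.7 m; q_1 = 0.33 × 0.16 × 0.7 = 0.03696 m³/s
w_2 = (8.6 − 2.1)/2 = 3.25 m; q_2 = 0.40 × 0.28 × 3.25 = 0.3640 m³/s
w_3 = (16.0 − 3.5)/2 = 6.25 m; q_3 = 0.46 × 0.50 × 6.25 = 1.438 m³/s
w_4 = (19.4 − 8.6)/2 = 5.4 m; q_4 = 0.54 × 0.48 × 5.4 = 1.400 m³/s
w_5 = (21.1 − 16.0)/2 = 2.55 m; q_5 = 0.36 × 0.27 × 2.55 = 0.2479 m³/s
w_6 = (21.1 − 19.4)/2 = 0.85 m; q_6 = 0.19 × 0.11 × 0.85 = 0.01777 m³/s
Q = Σ qᵢ = 3.504 m³/s

3.50 m³/s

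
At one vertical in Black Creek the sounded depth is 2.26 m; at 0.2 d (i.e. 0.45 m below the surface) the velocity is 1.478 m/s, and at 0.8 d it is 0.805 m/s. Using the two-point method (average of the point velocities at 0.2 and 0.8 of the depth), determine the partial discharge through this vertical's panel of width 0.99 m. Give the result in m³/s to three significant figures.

2.55 m³/s

v̄ = (1.478 + 0.805) / 2 = 1.142 m/s
q = v̄ × d × w = 1.142 × 2.26 × 0.99 = 2.554 m³/s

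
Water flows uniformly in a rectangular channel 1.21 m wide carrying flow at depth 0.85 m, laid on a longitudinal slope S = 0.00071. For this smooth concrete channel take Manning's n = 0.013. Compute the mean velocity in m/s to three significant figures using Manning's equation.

A = b·y = 1.21 × 0.85 = 1.029 m²
P = b + 2y = 1.21 + 2×0.85 = 2.910 m
R = A/P = 1.029/2.910 = 0.3534 m
Q = (1/n)·A·R^(2/3)·S^(1/2) = (1/0.013) × 1.029 × 0.3534^(2/3) × 0.00071^(1/2) = 1.054 m³/s
V = Q/A = 1.054/1.029 = 1.025 m/s

1.02 m/s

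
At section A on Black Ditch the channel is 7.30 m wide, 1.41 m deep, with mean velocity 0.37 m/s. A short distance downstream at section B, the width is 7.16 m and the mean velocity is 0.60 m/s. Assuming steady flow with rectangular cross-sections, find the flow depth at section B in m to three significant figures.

0.887 m

Q = A₁V₁ = (7.30×1.41) × 0.37 = 3.808 m³/s
d₂ = Q/(b₂ V₂) = 3.808/(7.16×0.60) = 0.8865 m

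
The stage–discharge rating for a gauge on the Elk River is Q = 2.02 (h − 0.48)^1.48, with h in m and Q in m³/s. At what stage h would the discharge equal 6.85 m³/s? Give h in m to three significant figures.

2.76 m

h − h₀ = (Q/C)^(1/b) = (6.85/2.02)^(1/1.48) = 2.282 m
h = 0.48 + 2.282 = 2.762 m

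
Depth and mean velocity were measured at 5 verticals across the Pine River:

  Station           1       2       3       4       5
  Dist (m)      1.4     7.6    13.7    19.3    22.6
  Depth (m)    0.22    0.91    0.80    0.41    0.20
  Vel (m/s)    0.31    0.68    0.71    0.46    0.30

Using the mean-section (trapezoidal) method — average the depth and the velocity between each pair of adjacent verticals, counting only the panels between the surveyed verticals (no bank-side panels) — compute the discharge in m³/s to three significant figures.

Panel 1-2: Δb = 6.2 m, d̄ = (0.22+0.91)/2 = 0.565, v̄ = (0.31+0.68)/2 = 0.495 → q = 6.2×0.565×0.495 = 1.734 m³/s
Panel 2-3: Δb = 6.1 m, d̄ = (0.91+0.80)/2 = 0.855, v̄ = (0.68+0.71)/2 = 0.695 → q = 6.1×0.855×0.695 = 3.625 m³/s
Panel 3-4: Δb = 5.6 m, d̄ = (0.80+0.41)/2 = 0.605, v̄ = (0.71+0.46)/2 = 0.585 → q = 5.6×0.605×0.585 = 1.982 m³/s
Panel 4-5: Δb = 3.3 m, d̄ = (0.41+0.20)/2 = 0.305, v̄ = (0.46+0.30)/2 = 0.38 → q = 3.3×0.305×0.38 = 0.3825 m³/s
Q = Σ q = 7.723 m³/s

7.72 m³/s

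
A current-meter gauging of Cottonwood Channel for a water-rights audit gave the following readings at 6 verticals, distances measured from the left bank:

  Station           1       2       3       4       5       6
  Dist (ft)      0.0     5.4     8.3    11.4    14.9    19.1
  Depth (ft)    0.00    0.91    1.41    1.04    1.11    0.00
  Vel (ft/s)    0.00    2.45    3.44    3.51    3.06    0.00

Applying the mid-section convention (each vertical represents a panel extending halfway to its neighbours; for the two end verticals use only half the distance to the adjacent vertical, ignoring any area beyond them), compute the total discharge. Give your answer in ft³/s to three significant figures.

48.9 ft³/s

w_2 = (8.3 − 0.0)/2 = 4.15 ft; q_2 = 2.45 × 0.91 × 4.15 = 9.252 ft³/s
w_3 = (11.4 − 5.4)/2 = 3 ft; q_3 = 3.44 × 1.41 × 3 = 14.55 ft³/s
w_4 = (14.9 − 8.3)/2 = 3.3 ft; q_4 = 3.51 × 1.04 × 3.3 = 12.05 ft³/s
w_5 = (19.1 − 11.4)/2 = 3.85 ft; q_5 = 3.06 × 1.11 × 3.85 = 13.08 ft³/s
Stations 1, 6 contribute zero (depth or velocity is 0).
Q = Σ qᵢ = 48.93 ft³/s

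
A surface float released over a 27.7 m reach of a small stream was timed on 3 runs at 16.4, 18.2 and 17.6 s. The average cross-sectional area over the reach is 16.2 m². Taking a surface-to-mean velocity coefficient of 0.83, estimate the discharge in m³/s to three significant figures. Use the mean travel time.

t̄ = (16.4 + 18.2 + 17.6) / 3 = 17.4 s
v_surface = L / t̄ = 27.7 / 17.4 = 1.592 m/s
v_mean = 0.83 × 1.592 = 1.321 m/s
Q = A × v_mean = 16.2 × 1.321 = 21.41 m³/s

21.4 m³/s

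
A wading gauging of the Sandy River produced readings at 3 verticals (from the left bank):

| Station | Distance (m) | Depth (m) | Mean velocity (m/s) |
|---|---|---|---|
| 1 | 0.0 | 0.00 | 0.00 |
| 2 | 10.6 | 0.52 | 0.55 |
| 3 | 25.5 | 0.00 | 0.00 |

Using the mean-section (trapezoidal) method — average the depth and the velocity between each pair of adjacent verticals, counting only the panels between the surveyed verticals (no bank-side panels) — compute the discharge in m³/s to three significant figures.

1.82 m³/s

Panel 1-2: Δb = 10.6 m, d̄ = (0.00+0.52)/2 = 0.26, v̄ = (0.00+0.55)/2 = 0.275 → q = 10.6×0.26×0.275 = 0.7579 m³/s
Panel 2-3: Δb = 14.9 m, d̄ = (0.52+0.00)/2 = 0.26, v̄ = (0.55+0.00)/2 = 0.275 → q = 14.9×0.26×0.275 = 1.065 m³/s
Q = Σ q = 1.823 m³/s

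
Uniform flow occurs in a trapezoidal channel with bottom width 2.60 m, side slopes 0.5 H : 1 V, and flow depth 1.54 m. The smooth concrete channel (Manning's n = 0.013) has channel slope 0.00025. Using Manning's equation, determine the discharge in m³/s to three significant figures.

5.70 m³/s

A = (b + z·y)·y = (2.60 + 0.5×1.54)×1.54 = 5.190 m²
P = b + 2y√(1+z²) = 2.60 + 2×1.54×√(1+0.5²) = 6.044 m
R = A/P = 5.190/6.044 = 0.8587 m
Q = (1/n)·A·R^(2/3)·S^(1/2) = (1/0.013) × 5.190 × 0.8587^(2/3) × 0.00025^(1/2) = 5.703 m³/s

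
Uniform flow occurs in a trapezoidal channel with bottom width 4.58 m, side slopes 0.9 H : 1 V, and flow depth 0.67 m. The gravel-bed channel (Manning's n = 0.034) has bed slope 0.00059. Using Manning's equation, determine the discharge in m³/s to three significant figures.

A = (b + z·y)·y = (4.58 + 0.9×0.67)×0.67 = 3.473 m²
P = b + 2y√(1+z²) = 4.58 + 2×0.67×√(1+0.9²) = 6.383 m
R = A/P = 3.473/6.383 = 0.5441 m
Q = (1/n)·A·R^(2/3)·S^(1/2) = (1/0.034) × 3.473 × 0.5441^(2/3) × 0.00059^(1/2) = 1.653 m³/s

1.65 m³/s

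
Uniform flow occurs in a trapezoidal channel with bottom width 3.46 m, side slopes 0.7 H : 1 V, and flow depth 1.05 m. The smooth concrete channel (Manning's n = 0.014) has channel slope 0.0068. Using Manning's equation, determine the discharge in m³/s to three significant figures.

A = (b + z·y)·y = (3.46 + 0.7×1.05)×1.05 = 4.405 m²
P = b + 2y√(1+z²) = 3.46 + 2×1.05×√(1+0.7²) = 6.023 m
R = A/P = 4.405/6.023 = 0.7313 m
Q = (1/n)·A·R^(2/3)·S^(1/2) = (1/0.014) × 4.405 × 0.7313^(2/3) × 0.0068^(1/2) = 21.06 m³/s

21.1 m³/s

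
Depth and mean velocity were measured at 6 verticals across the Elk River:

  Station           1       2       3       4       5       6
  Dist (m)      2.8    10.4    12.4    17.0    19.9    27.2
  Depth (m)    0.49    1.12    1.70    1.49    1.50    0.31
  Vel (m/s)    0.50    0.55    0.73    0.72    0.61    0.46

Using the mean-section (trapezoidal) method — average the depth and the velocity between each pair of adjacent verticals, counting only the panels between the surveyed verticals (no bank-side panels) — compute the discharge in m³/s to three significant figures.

Panel 1-2: Δb = 7.6 m, d̄ = (0.49+1.12)/2 = 0.805, v̄ = (0.50+0.55)/2 = 0.525 → q = 7.6×0.805×0.525 = 3.212 m³/s
Panel 2-3: Δb = 2 m, d̄ = (1.12+1.70)/2 = 1.41, v̄ = (0.55+0.73)/2 = 0.64 → q = 2×1.41×0.64 = 1.805 m³/s
Panel 3-4: Δb = 4.6 m, d̄ = (1.70+1.49)/2 = 1.595, v̄ = (0.73+0.72)/2 = 0.725 → q = 4.6×1.595×0.725 = 5.319 m³/s
Panel 4-5: Δb = 2.9 m, d̄ = (1.49+1.50)/2 = 1.495, v̄ = (0.72+0.61)/2 = 0.665 → q = 2.9×1.495×0.665 = 2.883 m³/s
Panel 5-6: Δb = 7.3 m, d̄ = (1.50+0.31)/2 = 0.905, v̄ = (0.61+0.46)/2 = 0.535 → q = 7.3×0.905×0.535 = 3.534 m³/s
Q = Σ q = 16.75 m³/s

16.8 m³/s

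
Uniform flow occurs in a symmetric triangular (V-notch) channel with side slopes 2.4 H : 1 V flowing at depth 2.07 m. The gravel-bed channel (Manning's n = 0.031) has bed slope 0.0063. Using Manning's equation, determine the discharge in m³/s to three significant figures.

25.5 m³/s

A = z·y² = 2.4×2.07² = 10.28 m²
P = 2y√(1+z²) = 2×2.07×√(1+2.4²) = 10.76 m
R = A/P = 10.28/10.76 = 0.9554 m
Q = (1/n)·A·R^(2/3)·S^(1/2) = (1/0.031) × 10.28 × 0.9554^(2/3) × 0.0063^(1/2) = 25.54 m³/s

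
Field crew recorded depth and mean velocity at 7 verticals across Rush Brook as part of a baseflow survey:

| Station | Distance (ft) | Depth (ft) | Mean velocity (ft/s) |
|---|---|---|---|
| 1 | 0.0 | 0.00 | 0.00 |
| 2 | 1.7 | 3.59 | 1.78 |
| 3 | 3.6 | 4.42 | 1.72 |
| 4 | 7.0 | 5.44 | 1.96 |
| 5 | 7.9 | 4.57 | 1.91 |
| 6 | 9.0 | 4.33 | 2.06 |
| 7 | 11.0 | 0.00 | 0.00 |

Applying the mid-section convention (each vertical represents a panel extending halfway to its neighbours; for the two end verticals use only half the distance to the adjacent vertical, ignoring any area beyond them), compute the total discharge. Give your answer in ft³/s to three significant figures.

77.1 ft³/s

w_2 = (3.6 − 0.0)/2 = 1.8 ft; q_2 = 1.78 × 3.59 × 1.8 = 11.50 ft³/s
w_3 = (7.0 − 1.7)/2 = 2.65 ft; q_3 = 1.72 × 4.42 × 2.65 = 20.15 ft³/s
w_4 = (7.9 − 3.6)/2 = 2.15 ft; q_4 = 1.96 × 5.44 × 2.15 = 22.92 ft³/s
w_5 = (9.0 − 7.0)/2 = 1 ft; q_5 = 1.91 × 4.57 × 1 = 8.729 ft³/s
w_6 = (11.0 − 7.9)/2 = 1.55 ft; q_6 = 2.06 × 4.33 × 1.55 = 13.83 ft³/s
Stations 1, 7 contribute zero (depth or velocity is 0).
Q = Σ qᵢ = 77.13 ft³/s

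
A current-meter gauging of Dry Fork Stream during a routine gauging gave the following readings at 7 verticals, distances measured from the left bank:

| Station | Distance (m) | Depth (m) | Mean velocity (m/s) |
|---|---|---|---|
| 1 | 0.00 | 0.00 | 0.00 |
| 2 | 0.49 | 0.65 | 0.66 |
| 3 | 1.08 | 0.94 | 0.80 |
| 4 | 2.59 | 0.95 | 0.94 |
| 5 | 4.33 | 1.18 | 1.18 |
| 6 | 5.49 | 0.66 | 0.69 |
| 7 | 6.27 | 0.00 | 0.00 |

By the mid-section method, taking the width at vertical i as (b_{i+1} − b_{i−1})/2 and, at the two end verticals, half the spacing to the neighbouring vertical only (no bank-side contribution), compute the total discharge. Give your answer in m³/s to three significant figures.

w_2 = (1.08 − 0.00)/2 = 0.54 m; q_2 = 0.66 × 0.65 × 0.54 = 0.2317 m³/s
w_3 = (2.59 − 0.49)/2 = 1.05 m; q_3 = 0.80 × 0.94 × 1.05 = 0.7896 m³/s
w_4 = (4.33 − 1.08)/2 = 1.625 m; q_4 = 0.94 × 0.95 × 1.625 = 1.451 m³/s
w_5 = (5.49 − 2.59)/2 = 1.45 m; q_5 = 1.18 × 1.18 × 1.45 = 2.019 m³/s
w_6 = (6.27 − 4.33)/2 = 0.97 m; q_6 = 0.69 × 0.66 × 0.97 = 0.4417 m³/s
Stations 1, 7 contribute zero (depth or velocity is 0).
Q = Σ qᵢ = 4.933 m³/s

4.93 m³/s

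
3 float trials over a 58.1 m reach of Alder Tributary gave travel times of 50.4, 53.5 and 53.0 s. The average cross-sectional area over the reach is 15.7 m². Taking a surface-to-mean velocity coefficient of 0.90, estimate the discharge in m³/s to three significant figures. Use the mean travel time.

t̄ = (50.4 + 53.5 + 53.0) / 3 = 52.3 s
v_surface = L / t̄ = 58.1 / 52.3 = 1.111 m/s
v_mean = 0.90 × 1.111 = 0.9998 m/s
Q = A × v_mean = 15.7 × 0.9998 = 15.70 m³/s

15.7 m³/s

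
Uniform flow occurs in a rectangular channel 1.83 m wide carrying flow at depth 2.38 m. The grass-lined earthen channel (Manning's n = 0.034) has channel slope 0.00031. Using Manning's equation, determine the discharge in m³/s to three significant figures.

1.71 m³/s

A = b·y = 1.83 × 2.38 = 4.355 m²
P = b + 2y = 1.83 + 2×2.38 = 6.590 m
R = A/P = 4.355/6.590 = 0.6609 m
Q = (1/n)·A·R^(2/3)·S^(1/2) = (1/0.034) × 4.355 × 0.6609^(2/3) × 0.00031^(1/2) = 1.711 m³/s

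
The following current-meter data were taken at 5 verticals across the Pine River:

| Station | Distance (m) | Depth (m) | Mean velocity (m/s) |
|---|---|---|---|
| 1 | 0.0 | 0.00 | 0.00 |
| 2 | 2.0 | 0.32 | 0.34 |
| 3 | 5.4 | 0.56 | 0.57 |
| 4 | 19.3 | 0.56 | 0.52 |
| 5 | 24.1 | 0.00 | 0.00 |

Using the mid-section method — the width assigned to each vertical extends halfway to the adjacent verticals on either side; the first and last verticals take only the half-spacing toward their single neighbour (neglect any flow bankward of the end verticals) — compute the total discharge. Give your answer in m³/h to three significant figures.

w_2 = (5.4 − 0.0)/2 = 2.7 m; q_2 = 0.34 × 0.32 × 2.7 = 0.2938 m³/s
w_3 = (19.3 − 2.0)/2 = 8.65 m; q_3 = 0.57 × 0.56 × 8.65 = 2.761 m³/s
w_4 = (24.1 − 5.4)/2 = 9.35 m; q_4 = 0.52 × 0.56 × 9.35 = 2.723 m³/s
Stations 1, 5 contribute zero (depth or velocity is 0).
Q = Σ qᵢ = 5.778 m³/s
= 5.778 × 3600 = 20800 m³/h

20800 m³/h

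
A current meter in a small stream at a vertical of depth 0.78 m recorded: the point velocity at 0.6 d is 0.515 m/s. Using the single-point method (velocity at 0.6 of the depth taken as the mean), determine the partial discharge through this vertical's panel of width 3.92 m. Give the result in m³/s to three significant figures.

1.57 m³/s

v̄ = v₀.₆ = 0.515 m/s
q = v̄ × d × w = 0.5150 × 0.78 × 3.92 = 1.575 m³/s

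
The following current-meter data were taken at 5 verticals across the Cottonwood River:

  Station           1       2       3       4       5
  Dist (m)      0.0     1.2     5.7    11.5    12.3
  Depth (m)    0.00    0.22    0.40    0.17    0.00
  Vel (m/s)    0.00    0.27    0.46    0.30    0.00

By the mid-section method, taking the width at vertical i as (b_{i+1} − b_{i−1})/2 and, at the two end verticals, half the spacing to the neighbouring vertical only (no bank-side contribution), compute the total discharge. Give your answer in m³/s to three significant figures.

1.29 m³/s

w_2 = (5.7 − 0.0)/2 = 2.85 m; q_2 = 0.27 × 0.22 × 2.85 = 0.1693 m³/s
w_3 = (11.5 − 1.2)/2 = 5.15 m; q_3 = 0.46 × 0.40 × 5.15 = 0.9476 m³/s
w_4 = (12.3 − 5.7)/2 = 3.3 m; q_4 = 0.30 × 0.17 × 3.3 = 0.1683 m³/s
Stations 1, 5 contribute zero (depth or velocity is 0).
Q = Σ qᵢ = 1.285 m³/s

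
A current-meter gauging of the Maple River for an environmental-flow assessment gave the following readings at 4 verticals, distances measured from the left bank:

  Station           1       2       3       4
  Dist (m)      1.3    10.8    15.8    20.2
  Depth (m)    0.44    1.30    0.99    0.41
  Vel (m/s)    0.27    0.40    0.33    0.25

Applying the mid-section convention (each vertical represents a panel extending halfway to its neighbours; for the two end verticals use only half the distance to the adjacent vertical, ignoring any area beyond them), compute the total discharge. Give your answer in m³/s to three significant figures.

6.10 m³/s

w_1 = (10.8 − 1.3)/2 = 4.75 m; q_1 = 0.27 × 0.44 × 4.75 = 0.5643 m³/s
w_2 = (15.8 − 1.3)/2 = 7.25 m; q_2 = 0.40 × 1.30 × 7.25 = 3.770 m³/s
w_3 = (20.2 − 10.8)/2 = 4.7 m; q_3 = 0.33 × 0.99 × 4.7 = 1.535 m³/s
w_4 = (20.2 − 15.8)/2 = 2.2 m; q_4 = 0.25 × 0.41 × 2.2 = 0.2255 m³/s
Q = Σ qᵢ = 6.095 m³/s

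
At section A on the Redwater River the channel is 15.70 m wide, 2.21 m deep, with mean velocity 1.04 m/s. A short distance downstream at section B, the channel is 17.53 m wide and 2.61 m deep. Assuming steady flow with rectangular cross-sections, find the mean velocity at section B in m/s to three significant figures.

0.789 m/s

Q = A₁V₁ = (15.70×2.21) × 1.04 = 36.08 m³/s
A₂ = 17.53 × 2.61 = 45.75 m²
V₂ = Q/A₂ = 36.08/45.75 = 0.7887 m/s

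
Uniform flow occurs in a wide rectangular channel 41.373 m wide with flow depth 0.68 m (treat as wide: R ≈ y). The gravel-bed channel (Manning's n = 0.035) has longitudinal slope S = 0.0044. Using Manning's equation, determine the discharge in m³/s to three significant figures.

41.2 m³/s

A = b·y = 41.373 × 0.68 = 28.13 m²
Wide channel: R ≈ y = 0.68 m
Q = (1/n)·A·R^(2/3)·S^(1/2) = (1/0.035) × 28.13 × 0.6800^(2/3) × 0.0044^(1/2) = 41.23 m³/s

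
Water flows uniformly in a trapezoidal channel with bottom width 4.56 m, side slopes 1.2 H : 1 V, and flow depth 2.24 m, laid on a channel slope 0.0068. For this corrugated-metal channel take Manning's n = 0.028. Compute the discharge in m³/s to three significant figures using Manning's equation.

A = (b + z·y)·y = (4.56 + 1.2×2.24)×2.24 = 16.24 m²
P = b + 2y√(1+z²) = 4.56 + 2×2.24×√(1+1.2²) = 11.56 m
R = A/P = 16.24/11.56 = 1.405 m
Q = (1/n)·A·R^(2/3)·S^(1/2) = (1/0.028) × 16.24 × 1.405^(2/3) × 0.0068^(1/2) = 59.97 m³/s

60.0 m³/s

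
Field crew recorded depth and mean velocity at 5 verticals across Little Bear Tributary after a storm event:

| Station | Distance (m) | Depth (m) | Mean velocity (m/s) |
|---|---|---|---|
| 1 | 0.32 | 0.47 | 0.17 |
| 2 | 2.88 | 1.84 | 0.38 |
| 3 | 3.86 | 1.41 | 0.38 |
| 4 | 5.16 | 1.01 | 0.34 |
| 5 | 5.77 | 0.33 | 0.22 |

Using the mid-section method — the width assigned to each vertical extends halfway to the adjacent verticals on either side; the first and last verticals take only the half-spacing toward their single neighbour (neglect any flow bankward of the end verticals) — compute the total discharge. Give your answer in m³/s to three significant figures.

2.30 m³/s

w_1 = (2.88 − 0.32)/2 = 1.28 m; q_1 = 0.17 × 0.47 × 1.28 = 0.1023 m³/s
w_2 = (3.86 − 0.32)/2 = 1.77 m; q_2 = 0.38 × 1.84 × 1.77 = 1.238 m³/s
w_3 = (5.16 − 2.88)/2 = 1.14 m; q_3 = 0.38 × 1.41 × 1.14 = 0.6108 m³/s
w_4 = (5.77 − 3.86)/2 = 0.955 m; q_4 = 0.34 × 1.01 × 0.955 = 0.3279 m³/s
w_5 = (5.77 − 5.16)/2 = 0.305 m; q_5 = 0.22 × 0.33 × 0.305 = 0.02214 m³/s
Q = Σ qᵢ = 2.301 m³/s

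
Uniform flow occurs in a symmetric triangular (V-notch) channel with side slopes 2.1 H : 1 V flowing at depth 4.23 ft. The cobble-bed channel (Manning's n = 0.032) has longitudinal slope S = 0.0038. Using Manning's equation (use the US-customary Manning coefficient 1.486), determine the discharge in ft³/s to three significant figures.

166 ft³/s

A = z·y² = 2.1×4.23² = 37.58 ft²
P = 2y√(1+z²) = 2×4.23×√(1+2.1²) = 19.68 ft
R = A/P = 37.58/19.68 = 1.910 ft
Q = (1.486/n)·A·R^(2/3)·S^(1/2) = (1.486/0.032) × 37.58 × 1.910^(2/3) × 0.0038^(1/2) = 165.6 ft³/s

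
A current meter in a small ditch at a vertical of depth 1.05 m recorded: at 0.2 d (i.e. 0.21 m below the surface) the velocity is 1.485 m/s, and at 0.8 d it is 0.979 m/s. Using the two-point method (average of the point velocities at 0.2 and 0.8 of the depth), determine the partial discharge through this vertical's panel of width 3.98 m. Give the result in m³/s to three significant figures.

v̄ = (1.485 + 0.979) / 2 = 1.232 m/s
q = v̄ × d × w = 1.232 × 1.05 × 3.98 = 5.149 m³/s

5.15 m³/s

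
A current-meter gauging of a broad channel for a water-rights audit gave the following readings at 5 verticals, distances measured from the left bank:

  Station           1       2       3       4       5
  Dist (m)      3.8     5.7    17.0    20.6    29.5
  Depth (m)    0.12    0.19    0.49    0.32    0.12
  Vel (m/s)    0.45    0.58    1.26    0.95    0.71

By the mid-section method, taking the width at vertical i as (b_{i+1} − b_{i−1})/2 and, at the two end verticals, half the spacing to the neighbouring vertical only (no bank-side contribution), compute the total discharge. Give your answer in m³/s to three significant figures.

w_1 = (5.7 − 3.8)/2 = 0.95 m; q_1 = 0.45 × 0.12 × 0.95 = 0.05130 m³/s
w_2 = (17.0 − 3.8)/2 = 6.6 m; q_2 = 0.58 × 0.19 × 6.6 = 0.7273 m³/s
w_3 = (20.6 − 5.7)/2 = 7.45 m; q_3 = 1.26 × 0.49 × 7.45 = 4.600 m³/s
w_4 = (29.5 − 17.0)/2 = 6.25 m; q_4 = 0.95 × 0.32 × 6.25 = 1.900 m³/s
w_5 = (29.5 − 20.6)/2 = 4.45 m; q_5 = 0.71 × 0.12 × 4.45 = 0.3791 m³/s
Q = Σ qᵢ = 7.657 m³/s

7.66 m³/s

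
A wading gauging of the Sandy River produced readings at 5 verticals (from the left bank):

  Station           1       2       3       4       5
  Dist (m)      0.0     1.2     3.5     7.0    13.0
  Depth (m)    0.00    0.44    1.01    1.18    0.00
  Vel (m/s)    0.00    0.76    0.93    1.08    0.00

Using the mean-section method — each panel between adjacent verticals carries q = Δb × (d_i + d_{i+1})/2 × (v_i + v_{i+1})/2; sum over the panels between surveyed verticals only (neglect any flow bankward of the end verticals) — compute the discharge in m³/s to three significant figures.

7.27 m³/s

Panel 1-2: Δb = 1.2 m, d̄ = (0.00+0.44)/2 = 0.22, v̄ = (0.00+0.76)/2 = 0.38 → q = 1.2×0.22×0.38 = 0.1003 m³/s
Panel 2-3: Δb = 2.3 m, d̄ = (0.44+1.01)/2 = 0.725, v̄ = (0.76+0.93)/2 = 0.845 → q = 2.3×0.725×0.845 = 1.409 m³/s
Panel 3-4: Δb = 3.5 m, d̄ = (1.01+1.18)/2 = 1.095, v̄ = (0.93+1.08)/2 = 1.005 → q = 3.5×1.095×1.005 = 3.852 m³/s
Panel 4-5: Δb = 6 m, d̄ = (1.18+0.00)/2 = 0.59, v̄ = (1.08+0.00)/2 = 0.54 → q = 6×0.59×0.54 = 1.912 m³/s
Q = Σ q = 7.273 m³/s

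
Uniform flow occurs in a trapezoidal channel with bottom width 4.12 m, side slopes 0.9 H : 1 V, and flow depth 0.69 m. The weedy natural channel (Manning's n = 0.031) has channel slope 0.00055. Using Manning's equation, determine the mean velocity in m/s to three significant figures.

A = (b + z·y)·y = (4.12 + 0.9×0.69)×0.69 = 3.271 m²
P = b + 2y√(1+z²) = 4.12 + 2×0.69×√(1+0.9²) = 5.977 m
R = A/P = 3.271/5.977 = 0.5473 m
Q = (1/n)·A·R^(2/3)·S^(1/2) = (1/0.031) × 3.271 × 0.5473^(2/3) × 0.00055^(1/2) = 1.656 m³/s
V = Q/A = 1.656/3.271 = 0.5062 m/s

0.506 m/s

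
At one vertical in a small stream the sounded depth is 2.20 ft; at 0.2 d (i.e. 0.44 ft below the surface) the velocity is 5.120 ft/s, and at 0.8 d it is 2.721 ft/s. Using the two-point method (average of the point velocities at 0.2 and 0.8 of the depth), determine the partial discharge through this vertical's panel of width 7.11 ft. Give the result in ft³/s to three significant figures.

61.3 ft³/s

v̄ = (5.120 + 2.721) / 2 = 3.921 ft/s
q = v̄ × d × w = 3.921 × 2.20 × 7.11 = 61.32 ft³/s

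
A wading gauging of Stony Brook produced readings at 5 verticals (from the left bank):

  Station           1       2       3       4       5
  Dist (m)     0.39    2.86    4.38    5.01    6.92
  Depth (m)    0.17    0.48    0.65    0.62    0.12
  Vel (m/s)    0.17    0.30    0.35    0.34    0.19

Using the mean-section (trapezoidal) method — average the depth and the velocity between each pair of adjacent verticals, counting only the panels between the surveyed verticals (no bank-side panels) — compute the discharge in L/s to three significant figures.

793 L/s

Panel 1-2: Δb = 2.47 m, d̄ = (0.17+0.48)/2 = 0.325, v̄ = (0.17+0.30)/2 = 0.235 → q = 2.47×0.325×0.235 = 0.1886 m³/s
Panel 2-3: Δb = 1.52 m, d̄ = (0.48+0.65)/2 = 0.565, v̄ = (0.30+0.35)/2 = 0.325 → q = 1.52×0.565×0.325 = 0.2791 m³/s
Panel 3-4: Δb = 0.63 m, d̄ = (0.65+0.62)/2 = 0.635, v̄ = (0.35+0.34)/2 = 0.345 → q = 0.63×0.635×0.345 = 0.1380 m³/s
Panel 4-5: Δb = 1.91 m, d̄ = (0.62+0.12)/2 = 0.37, v̄ = (0.34+0.19)/2 = 0.265 → q = 1.91×0.37×0.265 = 0.1873 m³/s
Q = Σ q = 0.7930 m³/s
= 0.7930 × 1000 = 793.0 L/s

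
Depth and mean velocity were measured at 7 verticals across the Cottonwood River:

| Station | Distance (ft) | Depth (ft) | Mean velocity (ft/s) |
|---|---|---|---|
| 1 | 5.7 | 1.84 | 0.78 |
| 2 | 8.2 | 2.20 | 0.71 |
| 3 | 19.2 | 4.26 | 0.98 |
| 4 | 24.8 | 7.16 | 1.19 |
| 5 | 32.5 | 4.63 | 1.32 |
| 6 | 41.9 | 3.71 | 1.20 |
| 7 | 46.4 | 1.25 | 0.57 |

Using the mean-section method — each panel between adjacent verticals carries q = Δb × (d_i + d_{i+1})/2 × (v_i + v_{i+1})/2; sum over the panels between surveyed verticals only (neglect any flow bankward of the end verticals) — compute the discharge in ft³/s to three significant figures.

Panel 1-2: Δb = 2.5 ft, d̄ = (1.84+2.20)/2 = 2.02, v̄ = (0.78+0.71)/2 = 0.745 → q = 2.5×2.02×0.745 = 3.762 ft³/s
Panel 2-3: Δb = 11 ft, d̄ = (2.20+4.26)/2 = 3.23, v̄ = (0.71+0.98)/2 = 0.845 → q = 11×3.23×0.845 = 30.02 ft³/s
Panel 3-4: Δb = 5.6 ft, d̄ = (4.26+7.16)/2 = 5.71, v̄ = (0.98+1.19)/2 = 1.085 → q = 5.6×5.71×1.085 = 34.69 ft³/s
Panel 4-5: Δb = 7.7 ft, d̄ = (7.16+4.63)/2 = 5.895, v̄ = (1.19+1.32)/2 = 1.255 → q = 7.7×5.895×1.255 = 56.97 ft³/s
Panel 5-6: Δb = 9.4 ft, d̄ = (4.63+3.71)/2 = 4.17, v̄ = (1.32+1.20)/2 = 1.26 → q = 9.4×4.17×1.26 = 49.39 ft³/s
Panel 6-7: Δb = 4.5 ft, d̄ = (3.71+1.25)/2 = 2.48, v̄ = (1.20+0.57)/2 = 0.885 → q = 4.5×2.48×0.885 = 9.877 ft³/s
Q = Σ q = 184.7 ft³/s

185 ft³/s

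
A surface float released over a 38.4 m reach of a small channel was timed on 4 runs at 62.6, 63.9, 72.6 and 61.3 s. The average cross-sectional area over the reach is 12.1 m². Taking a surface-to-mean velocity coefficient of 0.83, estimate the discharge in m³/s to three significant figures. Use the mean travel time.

t̄ = (62.6 + 63.9 + 72.6 + 61.3) / 4 = 65.1 s
v_surface = L / t̄ = 38.4 / 65.1 = 0.5899 m/s
v_mean = 0.83 × 0.5899 = 0.4896 m/s
Q = A × v_mean = 12.1 × 0.4896 = 5.924 m³/s

5.92 m³/s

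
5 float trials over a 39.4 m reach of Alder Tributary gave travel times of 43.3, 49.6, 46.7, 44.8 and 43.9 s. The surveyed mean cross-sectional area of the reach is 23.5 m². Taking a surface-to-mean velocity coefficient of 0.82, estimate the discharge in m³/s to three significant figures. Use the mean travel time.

16.6 m³/s

t̄ = (43.3 + 49.6 + 46.7 + 44.8 + 43.9) / 5 = 45.66 s
v_surface = L / t̄ = 39.4 / 45.66 = 0.8629 m/s
v_mean = 0.82 × 0.8629 = 0.7076 m/s
Q = A × v_mean = 23.5 × 0.7076 = 16.63 m³/s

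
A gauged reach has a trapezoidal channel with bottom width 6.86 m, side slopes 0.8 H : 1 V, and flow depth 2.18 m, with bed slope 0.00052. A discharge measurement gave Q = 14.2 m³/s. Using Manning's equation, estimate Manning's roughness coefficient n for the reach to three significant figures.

0.0396

A = (b + z·y)·y = (6.86 + 0.8×2.18)×2.18 = 18.76 m²
P = b + 2y√(1+z²) = 6.86 + 2×2.18×√(1+0.8²) = 12.44 m
R = A/P = 18.76/12.44 = 1.507 m
n = (1/Q)·A·R^(2/3)·S^(1/2) = (1/14.2) × 18.76 × 1.315 × 0.02280 = 0.03960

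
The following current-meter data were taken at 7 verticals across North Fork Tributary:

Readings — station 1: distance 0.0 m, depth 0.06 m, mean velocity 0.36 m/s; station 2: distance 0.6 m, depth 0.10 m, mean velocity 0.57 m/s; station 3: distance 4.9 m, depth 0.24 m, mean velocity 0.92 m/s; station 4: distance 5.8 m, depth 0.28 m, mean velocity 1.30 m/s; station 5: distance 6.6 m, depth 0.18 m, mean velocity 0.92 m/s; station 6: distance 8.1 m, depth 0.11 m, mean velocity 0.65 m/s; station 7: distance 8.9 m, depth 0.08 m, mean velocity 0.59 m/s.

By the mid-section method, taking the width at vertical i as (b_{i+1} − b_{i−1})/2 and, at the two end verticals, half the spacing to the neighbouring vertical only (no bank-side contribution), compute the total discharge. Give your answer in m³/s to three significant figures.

1.32 m³/s

w_1 = (0.6 − 0.0)/2 = 0.3 m; q_1 = 0.36 × 0.06 × 0.3 = 0.006480 m³/s
w_2 = (4.9 − 0.0)/2 = 2.45 m; q_2 = 0.57 × 0.10 × 2.45 = 0.1397 m³/s
w_3 = (5.8 − 0.6)/2 = 2.6 m; q_3 = 0.92 × 0.24 × 2.6 = 0.5741 m³/s
w_4 = (6.6 − 4.9)/2 = 0.85 m; q_4 = 1.30 × 0.28 × 0.85 = 0.3094 m³/s
w_5 = (8.1 − 5.8)/2 = 1.15 m; q_5 = 0.92 × 0.18 × 1.15 = 0.1904 m³/s
w_6 = (8.9 − 6.6)/2 = 1.15 m; q_6 = 0.65 × 0.11 × 1.15 = 0.08223 m³/s
w_7 = (8.9 − 8.1)/2 = 0.4 m; q_7 = 0.59 × 0.08 × 0.4 = 0.01888 m³/s
Q = Σ qᵢ = 1.321 m³/s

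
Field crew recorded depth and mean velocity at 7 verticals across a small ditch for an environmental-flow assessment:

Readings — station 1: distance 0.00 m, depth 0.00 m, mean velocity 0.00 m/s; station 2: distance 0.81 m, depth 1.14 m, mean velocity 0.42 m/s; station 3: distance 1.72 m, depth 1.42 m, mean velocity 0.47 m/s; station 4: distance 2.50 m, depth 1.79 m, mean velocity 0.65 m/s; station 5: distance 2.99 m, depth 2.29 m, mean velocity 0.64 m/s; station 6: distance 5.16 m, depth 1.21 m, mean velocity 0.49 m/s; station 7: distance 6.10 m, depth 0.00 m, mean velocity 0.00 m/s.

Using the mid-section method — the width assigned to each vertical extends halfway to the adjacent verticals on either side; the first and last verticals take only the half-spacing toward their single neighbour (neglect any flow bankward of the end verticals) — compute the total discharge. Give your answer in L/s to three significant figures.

w_2 = (1.72 − 0.00)/2 = 0.86 m; q_2 = 0.42 × 1.14 × 0.86 = 0.4118 m³/s
w_3 = (2.50 − 0.81)/2 = 0.845 m; q_3 = 0.47 × 1.42 × 0.845 = 0.5640 m³/s
w_4 = (2.99 − 1.72)/2 = 0.635 m; q_4 = 0.65 × 1.79 × 0.635 = 0.7388 m³/s
w_5 = (5.16 − 2.50)/2 = 1.33 m; q_5 = 0.64 × 2.29 × 1.33 = 1.949 m³/s
w_6 = (6.10 − 2.99)/2 = 1.555 m; q_6 = 0.49 × 1.21 × 1.555 = 0.9220 m³/s
Stations 1, 7 contribute zero (depth or velocity is 0).
Q = Σ qᵢ = 4.586 m³/s
= 4.586 × 1000 = 4586 L/s

4590 L/s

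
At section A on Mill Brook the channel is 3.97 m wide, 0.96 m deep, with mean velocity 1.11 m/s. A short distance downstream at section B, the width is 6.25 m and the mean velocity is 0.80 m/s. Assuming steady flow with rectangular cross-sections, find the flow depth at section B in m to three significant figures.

Q = A₁V₁ = (3.97×0.96) × 1.11 = 4.230 m³/s
d₂ = Q/(b₂ V₂) = 4.230/(6.25×0.80) = 0.8461 m

0.846 m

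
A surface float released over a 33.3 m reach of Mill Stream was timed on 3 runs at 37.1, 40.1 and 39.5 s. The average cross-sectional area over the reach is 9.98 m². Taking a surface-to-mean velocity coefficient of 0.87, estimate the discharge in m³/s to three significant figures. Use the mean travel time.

t̄ = (37.1 + 40.1 + 39.5) / 3 = 38.9 s
v_surface = L / t̄ = 33.3 / 38.9 = 0.8560 m/s
v_mean = 0.87 × 0.8560 = 0.7448 m/s
Q = A × v_mean = 9.98 × 0.7448 = 7.433 m³/s

7.43 m³/s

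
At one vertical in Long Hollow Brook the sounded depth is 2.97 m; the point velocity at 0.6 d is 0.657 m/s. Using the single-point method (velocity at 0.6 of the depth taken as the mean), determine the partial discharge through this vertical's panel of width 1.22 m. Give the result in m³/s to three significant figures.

v̄ = v₀.₆ = 0.657 m/s
q = v̄ × d × w = 0.6570 × 2.97 × 1.22 = 2.381 m³/s

2.38 m³/s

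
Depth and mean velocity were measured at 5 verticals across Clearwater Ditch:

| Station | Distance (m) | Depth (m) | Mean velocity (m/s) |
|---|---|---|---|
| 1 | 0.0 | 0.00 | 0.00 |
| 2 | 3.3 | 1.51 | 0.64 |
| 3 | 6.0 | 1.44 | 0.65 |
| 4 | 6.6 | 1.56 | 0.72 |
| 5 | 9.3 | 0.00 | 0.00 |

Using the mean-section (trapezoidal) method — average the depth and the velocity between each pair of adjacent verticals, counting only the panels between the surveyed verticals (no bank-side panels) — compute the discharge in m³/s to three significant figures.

4.74 m³/s

Panel 1-2: Δb = 3.3 m, d̄ = (0.00+1.51)/2 = 0.755, v̄ = (0.00+0.64)/2 = 0.32 → q = 3.3×0.755×0.32 = 0.7973 m³/s
Panel 2-3: Δb = 2.7 m, d̄ = (1.51+1.44)/2 = 1.475, v̄ = (0.64+0.65)/2 = 0.645 → q = 2.7×1.475×0.645 = 2.569 m³/s
Panel 3-4: Δb = 0.6 m, d̄ = (1.44+1.56)/2 = 1.5, v̄ = (0.65+0.72)/2 = 0.685 → q = 0.6×1.5×0.685 = 0.6165 m³/s
Panel 4-5: Δb = 2.7 m, d̄ = (1.56+0.00)/2 = 0.78, v̄ = (0.72+0.00)/2 = 0.36 → q = 2.7×0.78×0.36 = 0.7582 m³/s
Q = Σ q = 4.741 m³/s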